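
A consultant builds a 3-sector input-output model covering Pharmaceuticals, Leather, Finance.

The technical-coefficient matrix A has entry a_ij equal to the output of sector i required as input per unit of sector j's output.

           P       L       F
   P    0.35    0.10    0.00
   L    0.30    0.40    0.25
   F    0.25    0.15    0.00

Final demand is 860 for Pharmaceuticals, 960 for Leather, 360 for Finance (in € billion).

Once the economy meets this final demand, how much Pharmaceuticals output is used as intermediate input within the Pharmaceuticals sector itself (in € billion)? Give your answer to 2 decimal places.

z_PP = 625.62

I − A =
  [   0.65    -0.10     0.00]
  [  -0.30     0.60    -0.25]
  [  -0.25    -0.15     1.00]
Cofactors of I−A, C_ij = (−1)^(i+j)·(minor ij) (rows/columns in the sector order above):
  C_11 = (0.60)(1.00) − (-0.25)(-0.15) = 0.5625
  C_12 = −[(-0.30)(1.00) − (-0.25)(-0.25)] = 0.3625
  C_13 = (-0.30)(-0.15) − (0.60)(-0.25) = 0.1950
  C_21 = −[(-0.10)(1.00) − (0.00)(-0.15)] = 0.1000
  C_22 = (0.65)(1.00) − (0.00)(-0.25) = 0.6500
  C_23 = −[(0.65)(-0.15) − (-0.10)(-0.25)] = 0.1225
  C_31 = (-0.10)(-0.25) − (0.00)(0.60) = 0.0250
  C_32 = −[(0.65)(-0.25) − (0.00)(-0.30)] = 0.1625
  C_33 = (0.65)(0.60) − (-0.10)(-0.30) = 0.3600
det(I−A) = Σ_j (I−A)_1j·C_1j = (0.65)(0.5625) + (-0.10)(0.3625) + (0.00)(0.1950) = 0.329375
adj(I−A) = Cᵀ =
  [ 0.5625   0.1000   0.0250]
  [ 0.3625   0.6500   0.1625]
  [ 0.1950   0.1225   0.3600]
(I − A)⁻¹ = adj(I−A) / det(I−A) ≈
  [   1.7078     0.3036     0.0759]
  [   1.1006     1.9734     0.4934]
  [   0.5920     0.3719     1.0930]
First solve x = (I − A)⁻¹ d = adj(I−A)·d / det(I−A); in particular x_P = (0.5625·860 + 0.1000·960 + 0.0250·360) / 0.329375 = 588.75 / 0.329375 ≈ 1787.4763.
Intermediate flow from P to P: z_PP = a_PP · x_P = 0.35 × 588.75 / 0.329375 = 206.0625 / 0.329375 ≈ 625.62.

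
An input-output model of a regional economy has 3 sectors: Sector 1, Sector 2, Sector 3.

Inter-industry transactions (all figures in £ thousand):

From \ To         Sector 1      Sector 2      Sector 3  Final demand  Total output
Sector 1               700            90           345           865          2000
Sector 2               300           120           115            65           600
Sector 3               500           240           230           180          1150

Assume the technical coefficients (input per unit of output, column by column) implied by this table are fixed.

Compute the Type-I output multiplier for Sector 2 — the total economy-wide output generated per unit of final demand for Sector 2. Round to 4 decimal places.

m_2 = 3.3850

Technical coefficients a_ij = z_ij / X_j:
  a_11 = 700/2000 = 0.35, a_21 = 300/2000 = 0.15, a_31 = 500/2000 = 0.25
  a_12 = 90/600 = 0.15, a_22 = 120/600 = 0.20, a_32 = 240/600 = 0.40
  a_13 = 345/1150 = 0.30, a_23 = 115/1150 = 0.10, a_33 = 230/1150 = 0.20
I − A =
  [   0.65    -0.15    -0.30]
  [  -0.15     0.80    -0.10]
  [  -0.25    -0.40     0.80]
Cofactors of I−A, C_ij = (−1)^(i+j)·(minor ij) (rows/columns in the sector order above):
  C_11 = (0.80)(0.80) − (-0.10)(-0.40) = 0.6000
  C_12 = −[(-0.15)(0.80) − (-0.10)(-0.25)] = 0.1450
  C_13 = (-0.15)(-0.40) − (0.80)(-0.25) = 0.2600
  C_21 = −[(-0.15)(0.80) − (-0.30)(-0.40)] = 0.2400
  C_22 = (0.65)(0.80) − (-0.30)(-0.25) = 0.4450
  C_23 = −[(0.65)(-0.40) − (-0.15)(-0.25)] = 0.2975
  C_31 = (-0.15)(-0.10) − (-0.30)(0.80) = 0.2550
  C_32 = −[(0.65)(-0.10) − (-0.30)(-0.15)] = 0.1100
  C_33 = (0.65)(0.80) − (-0.15)(-0.15) = 0.4975
det(I−A) = Σ_j (I−A)_1j·C_1j = (0.65)(0.6000) + (-0.15)(0.1450) + (-0.30)(0.2600) = 0.29025
adj(I−A) = Cᵀ =
  [ 0.6000   0.2400   0.2550]
  [ 0.1450   0.4450   0.1100]
  [ 0.2600   0.2975   0.4975]
(I − A)⁻¹ = adj(I−A) / det(I−A) ≈
  [   2.06718     0.82687     0.87855]
  [   0.49957     1.53316     0.37898]
  [   0.89578     1.02498     1.71404]
The output multiplier for sector j is the column-j sum of the Leontief inverse (I − A)⁻¹ = adj(I−A) / det(I−A).
Column 2 of adj(I−A): (0.2400, 0.4450, 0.2975); det(I−A) = 0.29025.
m_2 = (0.2400 + 0.4450 + 0.2975) / 0.29025 = 0.9825 / 0.29025 ≈ 3.3850.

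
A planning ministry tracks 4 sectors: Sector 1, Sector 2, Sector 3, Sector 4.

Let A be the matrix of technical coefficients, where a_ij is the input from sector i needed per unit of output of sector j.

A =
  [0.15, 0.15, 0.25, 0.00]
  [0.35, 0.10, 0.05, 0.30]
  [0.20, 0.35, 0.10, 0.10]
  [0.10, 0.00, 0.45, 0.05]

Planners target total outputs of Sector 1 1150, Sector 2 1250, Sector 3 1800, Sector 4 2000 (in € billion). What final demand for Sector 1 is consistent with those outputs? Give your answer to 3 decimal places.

I − A =
  [   0.85    -0.15    -0.25     0.00]
  [  -0.35     0.90    -0.05    -0.30]
  [  -0.20    -0.35     0.90    -0.10]
  [  -0.10     0.00    -0.45     0.95]
d = (I − A) x:
  d_1 = (+0.85)·1150 + (-0.15)·1250 + (-0.25)·1800 + (+0.00)·2000 = 340.000
  d_2 = (-0.35)·1150 + (+0.90)·1250 + (-0.05)·1800 + (-0.30)·2000 = 32.500
  d_3 = (-0.20)·1150 + (-0.35)·1250 + (+0.90)·1800 + (-0.10)·2000 = 752.500
  d_4 = (-0.10)·1150 + (+0.00)·1250 + (-0.45)·1800 + (+0.95)·2000 = 975.000

d_1 = 340.000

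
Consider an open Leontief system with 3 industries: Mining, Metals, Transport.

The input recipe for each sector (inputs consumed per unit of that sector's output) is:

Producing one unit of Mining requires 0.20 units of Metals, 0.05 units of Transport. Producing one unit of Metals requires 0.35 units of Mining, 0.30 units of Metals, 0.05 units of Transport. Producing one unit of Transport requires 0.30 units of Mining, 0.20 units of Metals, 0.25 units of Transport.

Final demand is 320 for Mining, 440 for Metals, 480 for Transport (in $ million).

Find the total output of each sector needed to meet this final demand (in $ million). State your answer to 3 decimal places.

I − A =
  [   1.00    -0.35    -0.30]
  [  -0.20     0.70    -0.20]
  [  -0.05    -0.05     0.75]
Cofactors of I−A, C_ij = (−1)^(i+j)·(minor ij) (rows/columns in the sector order above):
  C_11 = (0.70)(0.75) − (-0.20)(-0.05) = 0.5150
  C_12 = −[(-0.20)(0.75) − (-0.20)(-0.05)] = 0.1600
  C_13 = (-0.20)(-0.05) − (0.70)(-0.05) = 0.0450
  C_21 = −[(-0.35)(0.75) − (-0.30)(-0.05)] = 0.2775
  C_22 = (1.00)(0.75) − (-0.30)(-0.05) = 0.7350
  C_23 = −[(1.00)(-0.05) − (-0.35)(-0.05)] = 0.0675
  C_31 = (-0.35)(-0.20) − (-0.30)(0.70) = 0.2800
  C_32 = −[(1.00)(-0.20) − (-0.30)(-0.20)] = 0.2600
  C_33 = (1.00)(0.70) − (-0.35)(-0.20) = 0.6300
det(I−A) = Σ_j (I−A)_1j·C_1j = (1.00)(0.5150) + (-0.35)(0.1600) + (-0.30)(0.0450) = 0.4455
adj(I−A) = Cᵀ =
  [ 0.5150   0.2775   0.2800]
  [ 0.1600   0.7350   0.2600]
  [ 0.0450   0.0675   0.6300]
(I − A)⁻¹ = adj(I−A) / det(I−A) ≈
  [   1.1560     0.6229     0.6285]
  [   0.3591     1.6498     0.5836]
  [   0.1010     0.1515     1.4141]
x = (I − A)⁻¹ d = adj(I−A)·d / det(I−A), with det(I−A) = 0.4455:
  x_1 = (0.5150·320 + 0.2775·440 + 0.2800·480) / 0.4455 = 421.30 / 0.4455 ≈ 945.679
  x_2 = (0.1600·320 + 0.7350·440 + 0.2600·480) / 0.4455 = 499.40 / 0.4455 ≈ 1120.988
  x_3 = (0.0450·320 + 0.0675·440 + 0.6300·480) / 0.4455 = 346.50 / 0.4455 ≈ 777.778

x_1 = 945.679, x_2 = 1120.988, x_3 = 777.778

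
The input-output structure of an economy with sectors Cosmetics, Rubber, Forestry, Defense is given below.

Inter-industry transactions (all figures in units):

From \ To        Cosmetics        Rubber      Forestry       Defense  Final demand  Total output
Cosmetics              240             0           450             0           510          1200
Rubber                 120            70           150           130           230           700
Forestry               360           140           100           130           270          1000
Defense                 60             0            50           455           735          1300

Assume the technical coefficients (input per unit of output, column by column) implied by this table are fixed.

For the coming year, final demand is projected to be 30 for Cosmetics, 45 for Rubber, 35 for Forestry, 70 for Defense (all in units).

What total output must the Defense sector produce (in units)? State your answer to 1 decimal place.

Technical coefficients a_ij = z_ij / X_j:
  a_11 = 240/1200 = 0.20, a_21 = 120/1200 = 0.10, a_31 = 360/1200 = 0.30, a_41 = 60/1200 = 0.05
  a_12 = 0/700 = 0.00, a_22 = 70/700 = 0.10, a_32 = 140/700 = 0.20, a_42 = 0/700 = 0.00
  a_13 = 450/1000 = 0.45, a_23 = 150/1000 = 0.15, a_33 = 100/1000 = 0.10, a_43 = 50/1000 = 0.05
  a_14 = 0/1300 = 0.00, a_24 = 130/1300 = 0.10, a_34 = 130/1300 = 0.10, a_44 = 455/1300 = 0.35
I − A =
  [   0.80     0.00    -0.45     0.00]
  [  -0.10     0.90    -0.15    -0.10]
  [  -0.30    -0.20     0.90    -0.10]
  [  -0.05     0.00    -0.05     0.65]
Compute the cofactors C_ij = (−1)^(i+j)·(3×3 minor ij) of I−A; the adjugate is their transpose:
adj(I−A) = Cᵀ =
  [ 0.50150   0.05850   0.26325   0.04950]
  [ 0.09400   0.37400   0.11350   0.07500]
  [ 0.19400   0.10400   0.46800   0.08800]
  [ 0.05350   0.01250   0.05625   0.49350]
det(I−A) = Σ_j (I−A)_1j·C_1j = (0.80)(0.50150) + (0.00)(0.09400) + (-0.45)(0.19400) + (0.00)(0.05350) = 0.3139
(I − A)⁻¹ = adj(I−A) / det(I−A) ≈
  [   1.5976     0.1864     0.8386     0.1577]
  [   0.2995     1.1915     0.3616     0.2389]
  [   0.6180     0.3313     1.4909     0.2803]
  [   0.1704     0.0398     0.1792     1.5722]
x = (I − A)⁻¹ d = adj(I−A)·d / det(I−A), with det(I−A) = 0.3139:
  x_1 = (0.50150·30 + 0.05850·45 + 0.26325·35 + 0.04950·70) / 0.3139 = 30.35625 / 0.3139 ≈ 96.7
  x_2 = (0.09400·30 + 0.37400·45 + 0.11350·35 + 0.07500·70) / 0.3139 = 28.8725 / 0.3139 ≈ 92.0
  x_3 = (0.19400·30 + 0.10400·45 + 0.46800·35 + 0.08800·70) / 0.3139 = 33.04 / 0.3139 ≈ 105.3
  x_4 = (0.05350·30 + 0.01250·45 + 0.05625·35 + 0.49350·70) / 0.3139 = 38.68125 / 0.3139 ≈ 123.2

x_4 = 123.2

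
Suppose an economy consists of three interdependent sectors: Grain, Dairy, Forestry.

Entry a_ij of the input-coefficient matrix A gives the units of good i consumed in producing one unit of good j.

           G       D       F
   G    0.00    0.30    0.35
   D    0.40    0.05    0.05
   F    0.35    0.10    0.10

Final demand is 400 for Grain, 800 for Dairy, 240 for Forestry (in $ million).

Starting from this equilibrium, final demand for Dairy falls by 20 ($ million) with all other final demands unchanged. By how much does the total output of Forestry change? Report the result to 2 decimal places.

Δx_F = -6.76

I − A =
  [   1.00    -0.30    -0.35]
  [  -0.40     0.95    -0.05]
  [  -0.35    -0.10     0.90]
Cofactors of I−A, C_ij = (−1)^(i+j)·(minor ij) (rows/columns in the sector order above):
  C_11 = (0.95)(0.90) − (-0.05)(-0.10) = 0.8500
  C_12 = −[(-0.40)(0.90) − (-0.05)(-0.35)] = 0.3775
  C_13 = (-0.40)(-0.10) − (0.95)(-0.35) = 0.3725
  C_21 = −[(-0.30)(0.90) − (-0.35)(-0.10)] = 0.3050
  C_22 = (1.00)(0.90) − (-0.35)(-0.35) = 0.7775
  C_23 = −[(1.00)(-0.10) − (-0.30)(-0.35)] = 0.2050
  C_31 = (-0.30)(-0.05) − (-0.35)(0.95) = 0.3475
  C_32 = −[(1.00)(-0.05) − (-0.35)(-0.40)] = 0.1900
  C_33 = (1.00)(0.95) − (-0.30)(-0.40) = 0.8300
det(I−A) = Σ_j (I−A)_1j·C_1j = (1.00)(0.8500) + (-0.30)(0.3775) + (-0.35)(0.3725) = 0.606375
adj(I−A) = Cᵀ =
  [ 0.8500   0.3050   0.3475]
  [ 0.3775   0.7775   0.1900]
  [ 0.3725   0.2050   0.8300]
(I − A)⁻¹ = adj(I−A) / det(I−A) ≈
  [   1.4018     0.5030     0.5731]
  [   0.6226     1.2822     0.3133]
  [   0.6143     0.3381     1.3688]
Δx = (I − A)⁻¹ Δd with Δd having -20 in the Dairy component and 0 elsewhere.
So Δx_F = L_FD · (-20), where L_FD = adj(I−A)_FD / det(I−A) = 0.2050 / 0.606375.
Δx_F = 0.2050 × (-20) / 0.606375 = -4.10 / 0.606375 ≈ -6.76.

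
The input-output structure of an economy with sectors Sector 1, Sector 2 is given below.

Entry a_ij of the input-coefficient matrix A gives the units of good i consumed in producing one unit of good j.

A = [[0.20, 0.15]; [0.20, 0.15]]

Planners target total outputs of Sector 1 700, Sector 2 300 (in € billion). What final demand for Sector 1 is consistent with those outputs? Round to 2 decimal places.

d_1 = 515.00

I − A =
  [   0.80    -0.15]
  [  -0.20     0.85]
d = (I − A) x:
  d_1 = (+0.80)·700 + (-0.15)·300 = 515.00
  d_2 = (-0.20)·700 + (+0.85)·300 = 115.00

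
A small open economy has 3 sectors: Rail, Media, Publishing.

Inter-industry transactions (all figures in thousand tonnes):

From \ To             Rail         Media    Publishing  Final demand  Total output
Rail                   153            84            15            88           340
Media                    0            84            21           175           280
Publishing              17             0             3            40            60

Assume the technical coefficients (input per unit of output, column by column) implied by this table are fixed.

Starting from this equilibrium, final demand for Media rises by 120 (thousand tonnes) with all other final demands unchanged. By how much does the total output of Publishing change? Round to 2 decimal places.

Δx_3 = 5.12

Technical coefficients a_ij = z_ij / X_j:
  a_11 = 153/340 = 0.45, a_21 = 0/340 = 0.00, a_31 = 17/340 = 0.05
  a_12 = 84/280 = 0.30, a_22 = 84/280 = 0.30, a_32 = 0/280 = 0.00
  a_13 = 15/60 = 0.25, a_23 = 21/60 = 0.35, a_33 = 3/60 = 0.05
I − A =
  [   0.55    -0.30    -0.25]
  [   0.00     0.70    -0.35]
  [  -0.05     0.00     0.95]
Cofactors of I−A, C_ij = (−1)^(i+j)·(minor ij) (rows/columns in the sector order above):
  C_11 = (0.70)(0.95) − (-0.35)(0.00) = 0.6650
  C_12 = −[(0.00)(0.95) − (-0.35)(-0.05)] = 0.0175
  C_13 = (0.00)(0.00) − (0.70)(-0.05) = 0.0350
  C_21 = −[(-0.30)(0.95) − (-0.25)(0.00)] = 0.2850
  C_22 = (0.55)(0.95) − (-0.25)(-0.05) = 0.5100
  C_23 = −[(0.55)(0.00) − (-0.30)(-0.05)] = 0.0150
  C_31 = (-0.30)(-0.35) − (-0.25)(0.70) = 0.2800
  C_32 = −[(0.55)(-0.35) − (-0.25)(0.00)] = 0.1925
  C_33 = (0.55)(0.70) − (-0.30)(0.00) = 0.3850
det(I−A) = Σ_j (I−A)_1j·C_1j = (0.55)(0.6650) + (-0.30)(0.0175) + (-0.25)(0.0350) = 0.35175
adj(I−A) = Cᵀ =
  [ 0.6650   0.2850   0.2800]
  [ 0.0175   0.5100   0.1925]
  [ 0.0350   0.0150   0.3850]
(I − A)⁻¹ = adj(I−A) / det(I−A) ≈
  [   1.8905     0.8102     0.7960]
  [   0.0498     1.4499     0.5473]
  [   0.0995     0.0426     1.0945]
Δx = (I − A)⁻¹ Δd with Δd having +120 in the Media component and 0 elsewhere.
So Δx_3 = L_32 · (+120), where L_32 = adj(I−A)_32 / det(I−A) = 0.0150 / 0.35175.
Δx_3 = 0.0150 × (+120) / 0.35175 = 1.80 / 0.35175 ≈ 5.12.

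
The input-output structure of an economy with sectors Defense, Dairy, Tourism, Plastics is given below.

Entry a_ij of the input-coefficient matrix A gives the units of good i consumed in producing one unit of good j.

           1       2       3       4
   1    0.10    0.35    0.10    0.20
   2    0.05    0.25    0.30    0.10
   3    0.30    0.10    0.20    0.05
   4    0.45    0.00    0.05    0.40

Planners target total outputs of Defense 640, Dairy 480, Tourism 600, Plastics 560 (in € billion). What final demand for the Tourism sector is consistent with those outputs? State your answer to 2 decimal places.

I − A =
  [   0.90    -0.35    -0.10    -0.20]
  [  -0.05     0.75    -0.30    -0.10]
  [  -0.30    -0.10     0.80    -0.05]
  [  -0.45     0.00    -0.05     0.60]
d = (I − A) x:
  d_1 = (+0.90)·640 + (-0.35)·480 + (-0.10)·600 + (-0.20)·560 = 236.00
  d_2 = (-0.05)·640 + (+0.75)·480 + (-0.30)·600 + (-0.10)·560 = 92.00
  d_3 = (-0.30)·640 + (-0.10)·480 + (+0.80)·600 + (-0.05)·560 = 212.00
  d_4 = (-0.45)·640 + (+0.00)·480 + (-0.05)·600 + (+0.60)·560 = 18.00

d_3 = 212.00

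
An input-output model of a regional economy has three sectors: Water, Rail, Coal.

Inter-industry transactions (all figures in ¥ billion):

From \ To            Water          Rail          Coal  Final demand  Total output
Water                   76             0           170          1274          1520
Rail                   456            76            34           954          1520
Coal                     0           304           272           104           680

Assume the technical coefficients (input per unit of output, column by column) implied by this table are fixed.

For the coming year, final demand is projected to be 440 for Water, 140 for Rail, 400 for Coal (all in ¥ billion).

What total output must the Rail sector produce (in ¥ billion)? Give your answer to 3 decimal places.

Technical coefficients a_ij = z_ij / X_j:
  a_WW = 76/1520 = 0.05, a_RW = 456/1520 = 0.30, a_CW = 0/1520 = 0.00
  a_WR = 0/1520 = 0.00, a_RR = 76/1520 = 0.05, a_CR = 304/1520 = 0.20
  a_WC = 170/680 = 0.25, a_RC = 34/680 = 0.05, a_CC = 272/680 = 0.40
I − A =
  [   0.95     0.00    -0.25]
  [  -0.30     0.95    -0.05]
  [   0.00    -0.20     0.60]
Cofactors of I−A, C_ij = (−1)^(i+j)·(minor ij) (rows/columns in the sector order above):
  C_11 = (0.95)(0.60) − (-0.05)(-0.20) = 0.5600
  C_12 = −[(-0.30)(0.60) − (-0.05)(0.00)] = 0.1800
  C_13 = (-0.30)(-0.20) − (0.95)(0.00) = 0.0600
  C_21 = −[(0.00)(0.60) − (-0.25)(-0.20)] = 0.0500
  C_22 = (0.95)(0.60) − (-0.25)(0.00) = 0.5700
  C_23 = −[(0.95)(-0.20) − (0.00)(0.00)] = 0.1900
  C_31 = (0.00)(-0.05) − (-0.25)(0.95) = 0.2375
  C_32 = −[(0.95)(-0.05) − (-0.25)(-0.30)] = 0.1225
  C_33 = (0.95)(0.95) − (0.00)(-0.30) = 0.9025
det(I−A) = Σ_j (I−A)_1j·C_1j = (0.95)(0.5600) + (0.00)(0.1800) + (-0.25)(0.0600) = 0.5170
adj(I−A) = Cᵀ =
  [ 0.5600   0.0500   0.2375]
  [ 0.1800   0.5700   0.1225]
  [ 0.0600   0.1900   0.9025]
(I − A)⁻¹ = adj(I−A) / det(I−A) ≈
  [   1.0832     0.0967     0.4594]
  [   0.3482     1.1025     0.2369]
  [   0.1161     0.3675     1.7456]
x = (I − A)⁻¹ d = adj(I−A)·d / det(I−A), with det(I−A) = 0.5170:
  x_W = (0.5600·440 + 0.0500·140 + 0.2375·400) / 0.5170 = 348.40 / 0.5170 ≈ 673.888
  x_R = (0.1800·440 + 0.5700·140 + 0.1225·400) / 0.5170 = 208.00 / 0.5170 ≈ 402.321
  x_C = (0.0600·440 + 0.1900·140 + 0.9025·400) / 0.5170 = 414.00 / 0.5170 ≈ 800.774

x_R = 402.321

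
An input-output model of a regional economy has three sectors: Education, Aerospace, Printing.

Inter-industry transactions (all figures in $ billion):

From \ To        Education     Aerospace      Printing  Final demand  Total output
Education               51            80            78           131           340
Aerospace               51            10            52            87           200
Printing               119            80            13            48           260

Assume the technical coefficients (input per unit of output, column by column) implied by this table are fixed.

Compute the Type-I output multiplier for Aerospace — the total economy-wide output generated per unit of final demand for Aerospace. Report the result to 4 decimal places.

m_A = 3.3896

Technical coefficients a_ij = z_ij / X_j:
  a_EE = 51/340 = 0.15, a_AE = 51/340 = 0.15, a_PE = 119/340 = 0.35
  a_EA = 80/200 = 0.40, a_AA = 10/200 = 0.05, a_PA = 80/200 = 0.40
  a_EP = 78/260 = 0.30, a_AP = 52/260 = 0.20, a_PP = 13/260 = 0.05
I − A =
  [   0.85    -0.40    -0.30]
  [  -0.15     0.95    -0.20]
  [  -0.35    -0.40     0.95]
Cofactors of I−A, C_ij = (−1)^(i+j)·(minor ij) (rows/columns in the sector order above):
  C_11 = (0.95)(0.95) − (-0.20)(-0.40) = 0.8225
  C_12 = −[(-0.15)(0.95) − (-0.20)(-0.35)] = 0.2125
  C_13 = (-0.15)(-0.40) − (0.95)(-0.35) = 0.3925
  C_21 = −[(-0.40)(0.95) − (-0.30)(-0.40)] = 0.5000
  C_22 = (0.85)(0.95) − (-0.30)(-0.35) = 0.7025
  C_23 = −[(0.85)(-0.40) − (-0.40)(-0.35)] = 0.4800
  C_31 = (-0.40)(-0.20) − (-0.30)(0.95) = 0.3650
  C_32 = −[(0.85)(-0.20) − (-0.30)(-0.15)] = 0.2150
  C_33 = (0.85)(0.95) − (-0.40)(-0.15) = 0.7475
det(I−A) = Σ_j (I−A)_1j·C_1j = (0.85)(0.8225) + (-0.40)(0.2125) + (-0.30)(0.3925) = 0.496375
adj(I−A) = Cᵀ =
  [ 0.8225   0.5000   0.3650]
  [ 0.2125   0.7025   0.2150]
  [ 0.3925   0.4800   0.7475]
(I − A)⁻¹ = adj(I−A) / det(I−A) ≈
  [   1.65701     1.00730     0.73533]
  [   0.42810     1.41526     0.43314]
  [   0.79073     0.96701     1.50592]
The output multiplier for sector j is the column-j sum of the Leontief inverse (I − A)⁻¹ = adj(I−A) / det(I−A).
Column A of adj(I−A): (0.5000, 0.7025, 0.4800); det(I−A) = 0.496375.
m_A = (0.5000 + 0.7025 + 0.4800) / 0.496375 = 1.6825 / 0.496375 ≈ 3.3896.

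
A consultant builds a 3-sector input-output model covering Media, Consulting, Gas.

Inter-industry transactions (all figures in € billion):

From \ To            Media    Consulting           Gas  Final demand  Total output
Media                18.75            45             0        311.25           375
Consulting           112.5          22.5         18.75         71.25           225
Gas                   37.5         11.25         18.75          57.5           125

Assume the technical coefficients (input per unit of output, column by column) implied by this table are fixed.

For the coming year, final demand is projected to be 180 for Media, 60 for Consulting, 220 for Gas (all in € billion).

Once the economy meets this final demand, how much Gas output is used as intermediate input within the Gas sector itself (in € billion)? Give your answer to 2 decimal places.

z_33 = 44.59

Technical coefficients a_ij = z_ij / X_j:
  a_11 = 18.75/375 = 0.05, a_21 = 112.5/375 = 0.30, a_31 = 37.5/375 = 0.10
  a_12 = 45/225 = 0.20, a_22 = 22.5/225 = 0.10, a_32 = 11.25/225 = 0.05
  a_13 = 0/125 = 0.00, a_23 = 18.75/125 = 0.15, a_33 = 18.75/125 = 0.15
I − A =
  [   0.95    -0.20     0.00]
  [  -0.30     0.90    -0.15]
  [  -0.10    -0.05     0.85]
Cofactors of I−A, C_ij = (−1)^(i+j)·(minor ij) (rows/columns in the sector order above):
  C_11 = (0.90)(0.85) − (-0.15)(-0.05) = 0.7575
  C_12 = −[(-0.30)(0.85) − (-0.15)(-0.10)] = 0.2700
  C_13 = (-0.30)(-0.05) − (0.90)(-0.10) = 0.1050
  C_21 = −[(-0.20)(0.85) − (0.00)(-0.05)] = 0.1700
  C_22 = (0.95)(0.85) − (0.00)(-0.10) = 0.8075
  C_23 = −[(0.95)(-0.05) − (-0.20)(-0.10)] = 0.0675
  C_31 = (-0.20)(-0.15) − (0.00)(0.90) = 0.0300
  C_32 = −[(0.95)(-0.15) − (0.00)(-0.30)] = 0.1425
  C_33 = (0.95)(0.90) − (-0.20)(-0.30) = 0.7950
det(I−A) = Σ_j (I−A)_1j·C_1j = (0.95)(0.7575) + (-0.20)(0.2700) + (0.00)(0.1050) = 0.665625
adj(I−A) = Cᵀ =
  [ 0.7575   0.1700   0.0300]
  [ 0.2700   0.8075   0.1425]
  [ 0.1050   0.0675   0.7950]
(I − A)⁻¹ = adj(I−A) / det(I−A) ≈
  [   1.1380     0.2554     0.0451]
  [   0.4056     1.2131     0.2141]
  [   0.1577     0.1014     1.1944]
First solve x = (I − A)⁻¹ d = adj(I−A)·d / det(I−A); in particular x_3 = (0.1050·180 + 0.0675·60 + 0.7950·220) / 0.665625 = 197.85 / 0.665625 ≈ 297.2394.
Intermediate flow from 3 to 3: z_33 = a_33 · x_3 = 0.15 × 197.85 / 0.665625 = 29.6775 / 0.665625 ≈ 44.59.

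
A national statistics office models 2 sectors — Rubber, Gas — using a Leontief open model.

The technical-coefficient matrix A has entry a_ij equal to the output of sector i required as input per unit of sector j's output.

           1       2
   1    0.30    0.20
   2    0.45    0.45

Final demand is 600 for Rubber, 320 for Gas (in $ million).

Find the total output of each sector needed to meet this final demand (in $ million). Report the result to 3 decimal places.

I − A =
  [   0.70    -0.20]
  [  -0.45     0.55]
det(I−A) = (0.70)(0.55) − (-0.20)(-0.45) = 0.2950
adj(I−A) = [[0.55, 0.20], [0.45, 0.70]]
(I − A)⁻¹ = adj(I−A) / det(I−A) ≈
  [   1.8644     0.6780]
  [   1.5254     2.3729]
x = (I − A)⁻¹ d = adj(I−A)·d / det(I−A), with det(I−A) = 0.2950:
  x_1 = (0.55·600 + 0.20·320) / 0.2950 = 394.00 / 0.2950 ≈ 1335.593
  x_2 = (0.45·600 + 0.70·320) / 0.2950 = 494.00 / 0.2950 ≈ 1674.576

x_1 = 1335.593, x_2 = 1674.576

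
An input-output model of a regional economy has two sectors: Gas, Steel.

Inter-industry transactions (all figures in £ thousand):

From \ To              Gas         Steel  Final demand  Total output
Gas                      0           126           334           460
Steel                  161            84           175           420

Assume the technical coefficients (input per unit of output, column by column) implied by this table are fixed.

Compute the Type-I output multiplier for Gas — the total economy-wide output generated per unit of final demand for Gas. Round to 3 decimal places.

Technical coefficients a_ij = z_ij / X_j:
  a_11 = 0/460 = 0.00, a_21 = 161/460 = 0.35
  a_12 = 126/420 = 0.30, a_22 = 84/420 = 0.20
I − A =
  [   1.00    -0.30]
  [  -0.35     0.80]
det(I−A) = (1.00)(0.80) − (-0.30)(-0.35) = 0.6950
adj(I−A) = [[0.80, 0.30], [0.35, 1.00]]
(I − A)⁻¹ = adj(I−A) / det(I−A) ≈
  [   1.1511     0.4317]
  [   0.5036     1.4388]
The output multiplier for sector j is the column-j sum of the Leontief inverse (I − A)⁻¹ = adj(I−A) / det(I−A).
Column 1 of adj(I−A): (0.80, 0.35); det(I−A) = 0.6950.
m_1 = (0.80 + 0.35) / 0.6950 = 1.15 / 0.6950 ≈ 1.655.

m_1 = 1.655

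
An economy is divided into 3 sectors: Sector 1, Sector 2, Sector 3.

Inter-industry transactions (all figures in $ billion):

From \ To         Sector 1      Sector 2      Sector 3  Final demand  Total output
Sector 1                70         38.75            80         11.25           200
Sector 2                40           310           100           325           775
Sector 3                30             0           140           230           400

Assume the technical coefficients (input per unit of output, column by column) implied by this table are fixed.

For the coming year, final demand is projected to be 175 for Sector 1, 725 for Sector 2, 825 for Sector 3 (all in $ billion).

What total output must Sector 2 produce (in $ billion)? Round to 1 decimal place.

Technical coefficients a_ij = z_ij / X_j:
  a_11 = 70/200 = 0.35, a_21 = 40/200 = 0.20, a_31 = 30/200 = 0.15
  a_12 = 38.75/775 = 0.05, a_22 = 310/775 = 0.40, a_32 = 0/775 = 0.00
  a_13 = 80/400 = 0.20, a_23 = 100/400 = 0.25, a_33 = 140/400 = 0.35
I − A =
  [   0.65    -0.05    -0.20]
  [  -0.20     0.60    -0.25]
  [  -0.15     0.00     0.65]
Cofactors of I−A, C_ij = (−1)^(i+j)·(minor ij) (rows/columns in the sector order above):
  C_11 = (0.60)(0.65) − (-0.25)(0.00) = 0.3900
  C_12 = −[(-0.20)(0.65) − (-0.25)(-0.15)] = 0.1675
  C_13 = (-0.20)(0.00) − (0.60)(-0.15) = 0.0900
  C_21 = −[(-0.05)(0.65) − (-0.20)(0.00)] = 0.0325
  C_22 = (0.65)(0.65) − (-0.20)(-0.15) = 0.3925
  C_23 = −[(0.65)(0.00) − (-0.05)(-0.15)] = 0.0075
  C_31 = (-0.05)(-0.25) − (-0.20)(0.60) = 0.1325
  C_32 = −[(0.65)(-0.25) − (-0.20)(-0.20)] = 0.2025
  C_33 = (0.65)(0.60) − (-0.05)(-0.20) = 0.3800
det(I−A) = Σ_j (I−A)_1j·C_1j = (0.65)(0.3900) + (-0.05)(0.1675) + (-0.20)(0.0900) = 0.227125
adj(I−A) = Cᵀ =
  [ 0.3900   0.0325   0.1325]
  [ 0.1675   0.3925   0.2025]
  [ 0.0900   0.0075   0.3800]
(I − A)⁻¹ = adj(I−A) / det(I−A) ≈
  [   1.7171     0.1431     0.5834]
  [   0.7375     1.7281     0.8916]
  [   0.3963     0.0330     1.6731]
x = (I − A)⁻¹ d = adj(I−A)·d / det(I−A), with det(I−A) = 0.227125:
  x_1 = (0.3900·175 + 0.0325·725 + 0.1325·825) / 0.227125 = 201.125 / 0.227125 ≈ 885.5
  x_2 = (0.1675·175 + 0.3925·725 + 0.2025·825) / 0.227125 = 480.9375 / 0.227125 ≈ 2117.5
  x_3 = (0.0900·175 + 0.0075·725 + 0.3800·825) / 0.227125 = 334.6875 / 0.227125 ≈ 1473.6

x_2 = 2117.5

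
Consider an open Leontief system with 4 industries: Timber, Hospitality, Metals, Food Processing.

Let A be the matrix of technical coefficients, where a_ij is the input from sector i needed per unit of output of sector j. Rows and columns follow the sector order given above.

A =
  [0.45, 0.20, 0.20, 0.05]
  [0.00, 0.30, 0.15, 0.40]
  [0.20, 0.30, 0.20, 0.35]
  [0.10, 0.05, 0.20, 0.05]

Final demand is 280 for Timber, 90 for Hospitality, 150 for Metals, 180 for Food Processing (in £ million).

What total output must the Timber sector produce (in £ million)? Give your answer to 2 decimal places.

I − A =
  [   0.55    -0.20    -0.20    -0.05]
  [   0.00     0.70    -0.15    -0.40]
  [  -0.20    -0.30     0.80    -0.35]
  [  -0.10    -0.05    -0.20     0.95]
Compute the cofactors C_ij = (−1)^(i+j)·(3×3 minor ij) of I−A; the adjugate is their transpose:
adj(I−A) = Cᵀ =
  [ 0.397625   0.203500   0.180875   0.173250]
  [ 0.081750   0.328500   0.129625   0.190375]
  [ 0.165500   0.210375   0.343250   0.223750]
  [ 0.081000   0.083000   0.098125   0.249250]
det(I−A) = Σ_j (I−A)_1j·C_1j = (0.55)(0.397625) + (-0.20)(0.081750) + (-0.20)(0.165500) + (-0.05)(0.081000) = 0.16519375
(I − A)⁻¹ = adj(I−A) / det(I−A) ≈
  [   2.4070     1.2319     1.0949     1.0488]
  [   0.4949     1.9886     0.7847     1.1524]
  [   1.0019     1.2735     2.0779     1.3545]
  [   0.4903     0.5024     0.5940     1.5088]
x = (I − A)⁻¹ d = adj(I−A)·d / det(I−A), with det(I−A) = 0.16519375:
  x_1 = (0.397625·280 + 0.203500·90 + 0.180875·150 + 0.173250·180) / 0.16519375 = 187.96625 / 0.16519375 ≈ 1137.85
  x_2 = (0.081750·280 + 0.328500·90 + 0.129625·150 + 0.190375·180) / 0.16519375 = 106.16625 / 0.16519375 ≈ 642.68
  x_3 = (0.165500·280 + 0.210375·90 + 0.343250·150 + 0.223750·180) / 0.16519375 = 157.03625 / 0.16519375 ≈ 950.62
  x_4 = (0.081000·280 + 0.083000·90 + 0.098125·150 + 0.249250·180) / 0.16519375 = 89.73375 / 0.16519375 ≈ 543.20

x_1 = 1137.85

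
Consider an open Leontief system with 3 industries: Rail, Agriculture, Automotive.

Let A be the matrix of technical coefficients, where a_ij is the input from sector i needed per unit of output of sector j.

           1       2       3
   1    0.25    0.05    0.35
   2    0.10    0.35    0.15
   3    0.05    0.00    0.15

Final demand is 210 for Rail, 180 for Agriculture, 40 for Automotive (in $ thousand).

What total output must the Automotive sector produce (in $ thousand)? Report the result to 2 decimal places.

I − A =
  [   0.75    -0.05    -0.35]
  [  -0.10     0.65    -0.15]
  [  -0.05     0.00     0.85]
Cofactors of I−A, C_ij = (−1)^(i+j)·(minor ij) (rows/columns in the sector order above):
  C_11 = (0.65)(0.85) − (-0.15)(0.00) = 0.5525
  C_12 = −[(-0.10)(0.85) − (-0.15)(-0.05)] = 0.0925
  C_13 = (-0.10)(0.00) − (0.65)(-0.05) = 0.0325
  C_21 = −[(-0.05)(0.85) − (-0.35)(0.00)] = 0.0425
  C_22 = (0.75)(0.85) − (-0.35)(-0.05) = 0.6200
  C_23 = −[(0.75)(0.00) − (-0.05)(-0.05)] = 0.0025
  C_31 = (-0.05)(-0.15) − (-0.35)(0.65) = 0.2350
  C_32 = −[(0.75)(-0.15) − (-0.35)(-0.10)] = 0.1475
  C_33 = (0.75)(0.65) − (-0.05)(-0.10) = 0.4825
det(I−A) = Σ_j (I−A)_1j·C_1j = (0.75)(0.5525) + (-0.05)(0.0925) + (-0.35)(0.0325) = 0.398375
adj(I−A) = Cᵀ =
  [ 0.5525   0.0425   0.2350]
  [ 0.0925   0.6200   0.1475]
  [ 0.0325   0.0025   0.4825]
(I − A)⁻¹ = adj(I−A) / det(I−A) ≈
  [   1.3869     0.1067     0.5899]
  [   0.2322     1.5563     0.3703]
  [   0.0816     0.0063     1.2112]
x = (I − A)⁻¹ d = adj(I−A)·d / det(I−A), with det(I−A) = 0.398375:
  x_1 = (0.5525·210 + 0.0425·180 + 0.2350·40) / 0.398375 = 133.075 / 0.398375 ≈ 334.04
  x_2 = (0.0925·210 + 0.6200·180 + 0.1475·40) / 0.398375 = 136.925 / 0.398375 ≈ 343.71
  x_3 = (0.0325·210 + 0.0025·180 + 0.4825·40) / 0.398375 = 26.575 / 0.398375 ≈ 66.71

x_3 = 66.71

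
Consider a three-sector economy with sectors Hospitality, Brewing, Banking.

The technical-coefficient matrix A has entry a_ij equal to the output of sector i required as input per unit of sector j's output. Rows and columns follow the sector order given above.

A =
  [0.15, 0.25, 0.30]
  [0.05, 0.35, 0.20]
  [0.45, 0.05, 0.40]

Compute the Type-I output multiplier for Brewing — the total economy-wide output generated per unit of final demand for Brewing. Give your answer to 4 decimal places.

m_2 = 3.3985

I − A =
  [   0.85    -0.25    -0.30]
  [  -0.05     0.65    -0.20]
  [  -0.45    -0.05     0.60]
Cofactors of I−A, C_ij = (−1)^(i+j)·(minor ij) (rows/columns in the sector order above):
  C_11 = (0.65)(0.60) − (-0.20)(-0.05) = 0.3800
  C_12 = −[(-0.05)(0.60) − (-0.20)(-0.45)] = 0.1200
  C_13 = (-0.05)(-0.05) − (0.65)(-0.45) = 0.2950
  C_21 = −[(-0.25)(0.60) − (-0.30)(-0.05)] = 0.1650
  C_22 = (0.85)(0.60) − (-0.30)(-0.45) = 0.3750
  C_23 = −[(0.85)(-0.05) − (-0.25)(-0.45)] = 0.1550
  C_31 = (-0.25)(-0.20) − (-0.30)(0.65) = 0.2450
  C_32 = −[(0.85)(-0.20) − (-0.30)(-0.05)] = 0.1850
  C_33 = (0.85)(0.65) − (-0.25)(-0.05) = 0.5400
det(I−A) = Σ_j (I−A)_1j·C_1j = (0.85)(0.3800) + (-0.25)(0.1200) + (-0.30)(0.2950) = 0.2045
adj(I−A) = Cᵀ =
  [ 0.3800   0.1650   0.2450]
  [ 0.1200   0.3750   0.1850]
  [ 0.2950   0.1550   0.5400]
(I − A)⁻¹ = adj(I−A) / det(I−A) ≈
  [   1.85819     0.80685     1.19804]
  [   0.58680     1.83374     0.90465]
  [   1.44254     0.75795     2.64059]
The output multiplier for sector j is the column-j sum of the Leontief inverse (I − A)⁻¹ = adj(I−A) / det(I−A).
Column 2 of adj(I−A): (0.1650, 0.3750, 0.1550); det(I−A) = 0.2045.
m_2 = (0.1650 + 0.3750 + 0.1550) / 0.2045 = 0.695 / 0.2045 ≈ 3.3985.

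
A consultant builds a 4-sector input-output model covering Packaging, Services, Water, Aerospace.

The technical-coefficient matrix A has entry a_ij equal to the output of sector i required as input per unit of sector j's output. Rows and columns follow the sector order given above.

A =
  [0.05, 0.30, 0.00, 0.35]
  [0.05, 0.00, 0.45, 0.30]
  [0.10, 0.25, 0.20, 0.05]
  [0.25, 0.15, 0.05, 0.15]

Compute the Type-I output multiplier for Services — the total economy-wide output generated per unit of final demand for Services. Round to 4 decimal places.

m_2 = 3.0499

I − A =
  [   0.95    -0.30     0.00    -0.35]
  [  -0.05     1.00    -0.45    -0.30]
  [  -0.10    -0.25     0.80    -0.05]
  [  -0.25    -0.15    -0.05     0.85]
Compute the cofactors C_ij = (−1)^(i+j)·(3×3 minor ij) of I−A; the adjugate is their transpose:
adj(I−A) = Cᵀ =
  [ 0.538750   0.249625   0.160375   0.319375]
  [ 0.139250   0.571875   0.339125   0.279125]
  [ 0.122750   0.221625   0.639375   0.166375]
  [ 0.190250   0.187375   0.144625   0.627625]
det(I−A) = Σ_j (I−A)_1j·C_1j = (0.95)(0.538750) + (-0.30)(0.139250) + (0.00)(0.122750) + (-0.35)(0.190250) = 0.40345
(I − A)⁻¹ = adj(I−A) / det(I−A) ≈
  [   1.33536     0.61873     0.39751     0.79161]
  [   0.34515     1.41746     0.84056     0.69185]
  [   0.30425     0.54932     1.58477     0.41238]
  [   0.47156     0.46443     0.35847     1.55565]
The output multiplier for sector j is the column-j sum of the Leontief inverse (I − A)⁻¹ = adj(I−A) / det(I−A).
Column 2 of adj(I−A): (0.249625, 0.571875, 0.221625, 0.187375); det(I−A) = 0.40345.
m_2 = (0.249625 + 0.571875 + 0.221625 + 0.187375) / 0.40345 = 1.2305 / 0.40345 ≈ 3.0499.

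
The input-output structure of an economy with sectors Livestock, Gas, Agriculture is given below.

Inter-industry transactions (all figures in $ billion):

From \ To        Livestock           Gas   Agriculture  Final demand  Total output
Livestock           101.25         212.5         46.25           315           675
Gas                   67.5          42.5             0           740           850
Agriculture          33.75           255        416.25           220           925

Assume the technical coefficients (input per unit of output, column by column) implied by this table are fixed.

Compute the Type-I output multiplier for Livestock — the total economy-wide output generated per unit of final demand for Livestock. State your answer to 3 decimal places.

m_L = 1.536

Technical coefficients a_ij = z_ij / X_j:
  a_LL = 101.25/675 = 0.15, a_GL = 67.5/675 = 0.10, a_AL = 33.75/675 = 0.05
  a_LG = 212.5/850 = 0.25, a_GG = 42.5/850 = 0.05, a_AG = 255/850 = 0.30
  a_LA = 46.25/925 = 0.05, a_GA = 0/925 = 0.00, a_AA = 416.25/925 = 0.45
I − A =
  [   0.85    -0.25    -0.05]
  [  -0.10     0.95     0.00]
  [  -0.05    -0.30     0.55]
Cofactors of I−A, C_ij = (−1)^(i+j)·(minor ij) (rows/columns in the sector order above):
  C_11 = (0.95)(0.55) − (0.00)(-0.30) = 0.5225
  C_12 = −[(-0.10)(0.55) − (0.00)(-0.05)] = 0.0550
  C_13 = (-0.10)(-0.30) − (0.95)(-0.05) = 0.0775
  C_21 = −[(-0.25)(0.55) − (-0.05)(-0.30)] = 0.1525
  C_22 = (0.85)(0.55) − (-0.05)(-0.05) = 0.4650
  C_23 = −[(0.85)(-0.30) − (-0.25)(-0.05)] = 0.2675
  C_31 = (-0.25)(0.00) − (-0.05)(0.95) = 0.0475
  C_32 = −[(0.85)(0.00) − (-0.05)(-0.10)] = 0.0050
  C_33 = (0.85)(0.95) − (-0.25)(-0.10) = 0.7825
det(I−A) = Σ_j (I−A)_1j·C_1j = (0.85)(0.5225) + (-0.25)(0.0550) + (-0.05)(0.0775) = 0.4265
adj(I−A) = Cᵀ =
  [ 0.5225   0.1525   0.0475]
  [ 0.0550   0.4650   0.0050]
  [ 0.0775   0.2675   0.7825]
(I − A)⁻¹ = adj(I−A) / det(I−A) ≈
  [   1.2251     0.3576     0.1114]
  [   0.1290     1.0903     0.0117]
  [   0.1817     0.6272     1.8347]
The output multiplier for sector j is the column-j sum of the Leontief inverse (I − A)⁻¹ = adj(I−A) / det(I−A).
Column L of adj(I−A): (0.5225, 0.0550, 0.0775); det(I−A) = 0.4265.
m_L = (0.5225 + 0.0550 + 0.0775) / 0.4265 = 0.655 / 0.4265 ≈ 1.536.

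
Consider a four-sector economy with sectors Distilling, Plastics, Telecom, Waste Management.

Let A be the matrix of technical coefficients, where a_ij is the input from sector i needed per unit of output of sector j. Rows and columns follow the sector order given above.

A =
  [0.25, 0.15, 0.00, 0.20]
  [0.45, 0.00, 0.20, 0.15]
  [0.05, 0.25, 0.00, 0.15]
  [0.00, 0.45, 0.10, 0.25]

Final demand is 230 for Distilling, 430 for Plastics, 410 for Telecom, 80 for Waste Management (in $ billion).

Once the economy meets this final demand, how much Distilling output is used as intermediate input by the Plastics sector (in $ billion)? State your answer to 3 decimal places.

z_12 = 159.519

I − A =
  [   0.75    -0.15     0.00    -0.20]
  [  -0.45     1.00    -0.20    -0.15]
  [  -0.05    -0.25     1.00    -0.15]
  [   0.00    -0.45    -0.10     0.75]
Compute the cofactors C_ij = (−1)^(i+j)·(3×3 minor ij) of I−A; the adjugate is their transpose:
adj(I−A) = Cᵀ =
  [ 0.612750   0.205250   0.062750   0.217000]
  [ 0.339000   0.550250   0.132750   0.227000]
  [ 0.148875   0.201375   0.420750   0.164125]
  [ 0.223250   0.357000   0.135750   0.643500]
det(I−A) = Σ_j (I−A)_1j·C_1j = (0.75)(0.612750) + (-0.15)(0.339000) + (0.00)(0.148875) + (-0.20)(0.223250) = 0.3640625
(I − A)⁻¹ = adj(I−A) / det(I−A) ≈
  [   1.6831     0.5638     0.1724     0.5961]
  [   0.9312     1.5114     0.3646     0.6235]
  [   0.4089     0.5531     1.1557     0.4508]
  [   0.6132     0.9806     0.3729     1.7676]
First solve x = (I − A)⁻¹ d = adj(I−A)·d / det(I−A); in particular x_2 = (0.339000·230 + 0.550250·430 + 0.132750·410 + 0.227000·80) / 0.3640625 = 387.165 / 0.3640625 ≈ 1063.45751.
Intermediate flow from 1 to 2: z_12 = a_12 · x_2 = 0.15 × 387.165 / 0.3640625 = 58.07475 / 0.3640625 ≈ 159.519.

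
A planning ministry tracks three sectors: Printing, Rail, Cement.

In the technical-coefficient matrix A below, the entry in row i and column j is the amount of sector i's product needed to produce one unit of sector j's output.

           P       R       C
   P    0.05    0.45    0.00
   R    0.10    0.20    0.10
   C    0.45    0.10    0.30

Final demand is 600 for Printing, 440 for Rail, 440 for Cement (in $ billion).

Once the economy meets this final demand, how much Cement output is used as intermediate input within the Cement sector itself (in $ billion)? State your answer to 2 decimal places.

I − A =
  [   0.95    -0.45     0.00]
  [  -0.10     0.80    -0.10]
  [  -0.45    -0.10     0.70]
Cofactors of I−A, C_ij = (−1)^(i+j)·(minor ij) (rows/columns in the sector order above):
  C_11 = (0.80)(0.70) − (-0.10)(-0.10) = 0.5500
  C_12 = −[(-0.10)(0.70) − (-0.10)(-0.45)] = 0.1150
  C_13 = (-0.10)(-0.10) − (0.80)(-0.45) = 0.3700
  C_21 = −[(-0.45)(0.70) − (0.00)(-0.10)] = 0.3150
  C_22 = (0.95)(0.70) − (0.00)(-0.45) = 0.6650
  C_23 = −[(0.95)(-0.10) − (-0.45)(-0.45)] = 0.2975
  C_31 = (-0.45)(-0.10) − (0.00)(0.80) = 0.0450
  C_32 = −[(0.95)(-0.10) − (0.00)(-0.10)] = 0.0950
  C_33 = (0.95)(0.80) − (-0.45)(-0.10) = 0.7150
det(I−A) = Σ_j (I−A)_1j·C_1j = (0.95)(0.5500) + (-0.45)(0.1150) + (0.00)(0.3700) = 0.47075
adj(I−A) = Cᵀ =
  [ 0.5500   0.3150   0.0450]
  [ 0.1150   0.6650   0.0950]
  [ 0.3700   0.2975   0.7150]
(I − A)⁻¹ = adj(I−A) / det(I−A) ≈
  [   1.1683     0.6691     0.0956]
  [   0.2443     1.4126     0.2018]
  [   0.7860     0.6320     1.5189]
First solve x = (I − A)⁻¹ d = adj(I−A)·d / det(I−A); in particular x_C = (0.3700·600 + 0.2975·440 + 0.7150·440) / 0.47075 = 667.50 / 0.47075 ≈ 1417.9501.
Intermediate flow from C to C: z_CC = a_CC · x_C = 0.30 × 667.50 / 0.47075 = 200.25 / 0.47075 ≈ 425.39.

z_CC = 425.39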